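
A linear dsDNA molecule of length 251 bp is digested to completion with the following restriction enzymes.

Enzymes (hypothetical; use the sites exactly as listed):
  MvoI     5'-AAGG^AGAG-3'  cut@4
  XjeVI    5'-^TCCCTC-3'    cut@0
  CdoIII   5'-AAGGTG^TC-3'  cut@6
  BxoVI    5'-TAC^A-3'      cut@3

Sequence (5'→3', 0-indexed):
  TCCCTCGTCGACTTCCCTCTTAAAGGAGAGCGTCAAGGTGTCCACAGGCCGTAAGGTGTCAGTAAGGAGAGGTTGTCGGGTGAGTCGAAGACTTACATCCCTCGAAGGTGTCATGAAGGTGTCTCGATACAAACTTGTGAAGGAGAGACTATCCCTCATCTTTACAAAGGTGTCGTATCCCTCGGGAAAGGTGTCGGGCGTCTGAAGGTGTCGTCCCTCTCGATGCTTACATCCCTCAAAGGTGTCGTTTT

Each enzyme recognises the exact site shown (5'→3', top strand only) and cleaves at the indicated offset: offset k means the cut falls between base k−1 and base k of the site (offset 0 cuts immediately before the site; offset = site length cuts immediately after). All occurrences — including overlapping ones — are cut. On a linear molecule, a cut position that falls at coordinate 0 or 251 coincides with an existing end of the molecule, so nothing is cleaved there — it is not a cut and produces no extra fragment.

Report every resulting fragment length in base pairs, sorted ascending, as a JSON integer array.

[1,1,3,5,7,7,8,9,9,11,13,13,13,13,13,14,14,16,17,17,18,29]

Site scan:
  MvoI AAGGAGAG/4: at [22, 63, 139] ⇒ [26, 67, 143]
  XjeVI TCCCTC/0: at [0, 13, 97, 151, 177, 213, 231] ⇒ [13, 97, 151, 177, 213, 231] (position 0 is a terminus of the linear molecule — no cut)
  CdoIII AAGGTGTC/6: at [34, 52, 104, 115, 166, 187, 204, 238] ⇒ [40, 58, 110, 121, 172, 193, 210, 244]
  BxoVI TACA/3: at [93, 127, 162, 227] ⇒ [96, 130, 165, 230]

Pooled cuts: [13, 26, 40, 58, 67, 96, 97, 110, 121, 130, 143, 151, 165, 172, 177, 193, 210, 213, 230, 231, 244]

Fragments:
  [0,13): 13 bp
  [13,26): 13 bp
  [26,40): 14 bp
  [40,58): 18 bp
  [58,67): 9 bp
  [67,96): 29 bp
  [96,97): 1 bp
  [97,110): 13 bp
  [110,121): 11 bp
  [121,130): 9 bp
  [130,143): 13 bp
  [143,151): 8 bp
  [151,165): 14 bp
  [165,172): 7 bp
  [172,177): 5 bp
  [177,193): 16 bp
  [193,210): 17 bp
  [210,213): 3 bp
  [213,230): 17 bp
  [230,231): 1 bp
  [231,244): 13 bp
  [244,251): 7 bp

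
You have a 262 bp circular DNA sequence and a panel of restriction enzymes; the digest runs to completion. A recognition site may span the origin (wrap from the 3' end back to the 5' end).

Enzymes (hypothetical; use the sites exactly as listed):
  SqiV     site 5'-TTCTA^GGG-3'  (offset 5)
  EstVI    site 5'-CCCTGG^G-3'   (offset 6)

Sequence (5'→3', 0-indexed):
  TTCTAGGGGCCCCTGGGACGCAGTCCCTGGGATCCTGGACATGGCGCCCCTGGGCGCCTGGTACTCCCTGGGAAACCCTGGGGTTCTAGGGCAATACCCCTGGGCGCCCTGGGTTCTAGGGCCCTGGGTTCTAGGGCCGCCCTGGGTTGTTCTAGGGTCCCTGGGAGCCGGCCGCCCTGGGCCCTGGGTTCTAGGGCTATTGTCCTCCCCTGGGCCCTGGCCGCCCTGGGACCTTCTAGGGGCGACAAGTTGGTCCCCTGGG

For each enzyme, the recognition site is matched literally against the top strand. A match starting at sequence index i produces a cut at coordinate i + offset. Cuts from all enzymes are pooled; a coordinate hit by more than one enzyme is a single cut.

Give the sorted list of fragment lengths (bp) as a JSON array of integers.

Site scan:
  SqiV TTCTAGGG/5: at [0, 83, 113, 128, 149, 188, 233] ⇒ [5, 88, 118, 133, 154, 193, 238]
  EstVI CCCTGGG/6: at [10, 24, 47, 65, 75, 97, 106, 121, 139, 158, 174, 181, 207, 223, 255] ⇒ [16, 30, 53, 71, 81, 103, 112, 127, 145, 164, 180, 187, 213, 229, 261]

Pooled cuts: [5, 16, 30, 53, 71, 81, 88, 103, 112, 118, 127, 133, 145, 154, 164, 180, 187, 193, 213, 229, 238, 261]

Fragments:
  5→16: 11 bp
  16→30: 14 bp
  30→53: 23 bp
  53→71: 18 bp
  71→81: 10 bp
  81→88: 7 bp
  88→103: 15 bp
  103→112: 9 bp
  112→118: 6 bp
  118→127: 9 bp
  127→133: 6 bp
  133→145: 12 bp
  145→154: 9 bp
  154→164: 10 bp
  164→180: 16 bp
  180→187: 7 bp
  187→193: 6 bp
  193→213: 20 bp
  213→229: 16 bp
  229→238: 9 bp
  238→261: 23 bp
  261→5 (wrap): 262-261+5 = 6 bp

[6,6,6,6,7,7,9,9,9,9,10,10,11,12,14,15,16,16,18,20,23,23]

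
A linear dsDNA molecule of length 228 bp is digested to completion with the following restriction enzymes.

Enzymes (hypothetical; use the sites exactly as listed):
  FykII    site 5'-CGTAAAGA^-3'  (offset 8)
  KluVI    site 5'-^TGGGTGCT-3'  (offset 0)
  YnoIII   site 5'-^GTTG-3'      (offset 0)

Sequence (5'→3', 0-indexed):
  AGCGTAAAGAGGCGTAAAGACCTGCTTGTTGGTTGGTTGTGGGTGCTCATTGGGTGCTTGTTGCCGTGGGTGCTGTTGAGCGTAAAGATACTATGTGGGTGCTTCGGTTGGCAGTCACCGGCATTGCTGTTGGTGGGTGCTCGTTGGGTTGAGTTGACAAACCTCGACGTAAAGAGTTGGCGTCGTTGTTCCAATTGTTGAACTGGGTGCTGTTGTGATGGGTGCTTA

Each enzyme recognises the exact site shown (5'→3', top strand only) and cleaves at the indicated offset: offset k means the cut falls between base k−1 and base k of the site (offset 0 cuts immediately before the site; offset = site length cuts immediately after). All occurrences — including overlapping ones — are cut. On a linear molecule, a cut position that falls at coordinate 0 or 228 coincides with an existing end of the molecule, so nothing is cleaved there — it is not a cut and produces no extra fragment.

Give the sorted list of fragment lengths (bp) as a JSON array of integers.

Site scan:
  FykII (CGTAAAGA, off=8): starts [2, 12, 80, 167] → cuts [10, 20, 88, 175]
  KluVI (TGGGTGCT, off=0): starts [39, 50, 66, 95, 133, 203, 218] → cuts [39, 50, 66, 95, 133, 203, 218]
  YnoIII (GTTG, off=0): starts [27, 31, 35, 59, 74, 106, 128, 142, 147, 152, 175, 184, 196, 211] → cuts [27, 31, 35, 59, 74, 106, 128, 142, 147, 152, 175, 184, 196, 211]

Pooled cuts: [10, 20, 27, 31, 35, 39, 50, 59, 66, 74, 88, 95, 106, 128, 133, 142, 147, 152, 175, 184, 196, 203, 211, 218]

Fragment lengths:
  [0,10): 10 bp
  [10,20): 10 bp
  [20,27): 7 bp
  [27,31): 4 bp
  [31,35): 4 bp
  [35,39): 4 bp
  [39,50): 11 bp
  [50,59): 9 bp
  [59,66): 7 bp
  [66,74): 8 bp
  [74,88): 14 bp
  [88,95): 7 bp
  [95,106): 11 bp
  [106,128): 22 bp
  [128,133): 5 bp
  [133,142): 9 bp
  [142,147): 5 bp
  [147,152): 5 bp
  [152,175): 23 bp
  [175,184): 9 bp
  [184,196): 12 bp
  [196,203): 7 bp
  [203,211): 8 bp
  [211,218): 7 bp
  [218,228): 10 bp

[4,4,4,5,5,5,7,7,7,7,7,8,8,9,9,9,10,10,10,11,11,12,14,22,23]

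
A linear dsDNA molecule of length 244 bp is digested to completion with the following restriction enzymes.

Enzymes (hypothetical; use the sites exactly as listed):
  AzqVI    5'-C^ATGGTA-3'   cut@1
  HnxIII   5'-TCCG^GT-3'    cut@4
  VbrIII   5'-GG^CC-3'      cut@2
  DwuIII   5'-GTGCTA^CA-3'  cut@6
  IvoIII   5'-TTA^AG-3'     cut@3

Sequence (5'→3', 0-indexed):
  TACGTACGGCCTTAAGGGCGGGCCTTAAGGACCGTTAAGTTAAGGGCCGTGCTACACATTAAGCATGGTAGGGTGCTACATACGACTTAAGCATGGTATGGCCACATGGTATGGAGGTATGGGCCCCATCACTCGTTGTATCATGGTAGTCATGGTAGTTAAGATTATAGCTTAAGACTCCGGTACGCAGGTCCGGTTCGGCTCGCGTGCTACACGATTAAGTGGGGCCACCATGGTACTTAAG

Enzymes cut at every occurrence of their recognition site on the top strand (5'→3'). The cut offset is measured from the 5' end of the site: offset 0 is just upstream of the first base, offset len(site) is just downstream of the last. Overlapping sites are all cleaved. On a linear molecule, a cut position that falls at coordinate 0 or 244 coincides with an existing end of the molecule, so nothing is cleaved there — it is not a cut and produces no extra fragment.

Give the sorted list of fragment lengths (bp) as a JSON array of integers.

[2,3,3,4,4,5,5,5,5,7,7,8,8,8,8,9,9,9,10,10,10,11,13,13,14,17,18,19]

Scan for sites:
  AzqVI (CATGGTA, off=1): starts [63, 91, 104, 141, 150, 231] → cuts [64, 92, 105, 142, 151, 232]
  HnxIII (TCCGGT, off=4): starts [178, 191] → cuts [182, 195]
  VbrIII (GGCC, off=2): starts [7, 20, 44, 99, 121, 225] → cuts [9, 22, 46, 101, 123, 227]
  DwuIII (GTGCTACA, off=6): starts [48, 72, 206] → cuts [54, 78, 212]
  IvoIII (TTAAG, off=3): starts [11, 24, 34, 39, 58, 86, 158, 171, 217, 239] → cuts [14, 27, 37, 42, 61, 89, 161, 174, 220, 242]

Pooled cuts: [9, 14, 22, 27, 37, 42, 46, 54, 61, 64, 78, 89, 92, 101, 105, 123, 142, 151, 161, 174, 182, 195, 212, 220, 227, 232, 242]

Fragments:
  [0,9): 9 bp
  [9,14): 5 bp
  [14,22): 8 bp
  [22,27): 5 bp
  [27,37): 10 bp
  [37,42): 5 bp
  [42,46): 4 bp
  [46,54): 8 bp
  [54,61): 7 bp
  [61,64): 3 bp
  [64,78): 14 bp
  [78,89): 11 bp
  [89,92): 3 bp
  [92,101): 9 bp
  [101,105): 4 bp
  [105,123): 18 bp
  [123,142): 19 bp
  [142,151): 9 bp
  [151,161): 10 bp
  [161,174): 13 bp
  [174,182): 8 bp
  [182,195): 13 bp
  [195,212): 17 bp
  [212,220): 8 bp
  [220,227): 7 bp
  [227,232): 5 bp
  [232,242): 10 bp
  [242,244): 2 bp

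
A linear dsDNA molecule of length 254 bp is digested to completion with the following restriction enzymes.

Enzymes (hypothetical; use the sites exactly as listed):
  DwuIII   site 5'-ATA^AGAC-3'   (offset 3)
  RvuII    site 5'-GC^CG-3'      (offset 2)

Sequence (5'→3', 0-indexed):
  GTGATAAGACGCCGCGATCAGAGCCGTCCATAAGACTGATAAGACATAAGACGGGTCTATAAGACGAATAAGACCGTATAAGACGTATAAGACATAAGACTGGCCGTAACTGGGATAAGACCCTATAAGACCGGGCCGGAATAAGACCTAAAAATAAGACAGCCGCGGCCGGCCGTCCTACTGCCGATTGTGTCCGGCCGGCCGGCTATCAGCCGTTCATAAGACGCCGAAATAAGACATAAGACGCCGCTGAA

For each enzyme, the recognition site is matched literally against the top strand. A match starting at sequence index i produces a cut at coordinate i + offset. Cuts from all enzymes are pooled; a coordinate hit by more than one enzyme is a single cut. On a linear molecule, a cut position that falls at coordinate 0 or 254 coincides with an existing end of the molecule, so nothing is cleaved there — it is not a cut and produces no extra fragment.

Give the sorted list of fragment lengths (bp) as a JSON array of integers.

[4,4,6,6,6,6,6,7,7,7,7,7,7,7,8,8,8,9,9,9,9,10,10,11,11,12,13,13,13,14]

Site scan:
  DwuIII ATAAGAC/3: at [3, 29, 38, 45, 58, 67, 77, 86, 93, 114, 124, 140, 153, 218, 231, 238] ⇒ [6, 32, 41, 48, 61, 70, 80, 89, 96, 117, 127, 143, 156, 221, 234, 241]
  RvuII GCCG/2: at [10, 22, 102, 134, 161, 167, 171, 182, 196, 200, 211, 225, 245] ⇒ [12, 24, 104, 136, 163, 169, 173, 184, 198, 202, 213, 227, 247]

All cut coordinates (distinct, sorted): [6, 12, 24, 32, 41, 48, 61, 70, 80, 89, 96, 104, 117, 127, 136, 143, 156, 163, 169, 173, 184, 198, 202, 213, 221, 227, 234, 241, 247]

Fragments:
  [0,6): 6 bp
  [6,12): 6 bp
  [12,24): 12 bp
  [24,32): 8 bp
  [32,41): 9 bp
  [41,48): 7 bp
  [48,61): 13 bp
  [61,70): 9 bp
  [70,80): 10 bp
  [80,89): 9 bp
  [89,96): 7 bp
  [96,104): 8 bp
  [104,117): 13 bp
  [117,127): 10 bp
  [127,136): 9 bp
  [136,143): 7 bp
  [143,156): 13 bp
  [156,163): 7 bp
  [163,169): 6 bp
  [169,173): 4 bp
  [173,184): 11 bp
  [184,198): 14 bp
  [198,202): 4 bp
  [202,213): 11 bp
  [213,221): 8 bp
  [221,227): 6 bp
  [227,234): 7 bp
  [234,241): 7 bp
  [241,247): 6 bp
  [247,254): 7 bp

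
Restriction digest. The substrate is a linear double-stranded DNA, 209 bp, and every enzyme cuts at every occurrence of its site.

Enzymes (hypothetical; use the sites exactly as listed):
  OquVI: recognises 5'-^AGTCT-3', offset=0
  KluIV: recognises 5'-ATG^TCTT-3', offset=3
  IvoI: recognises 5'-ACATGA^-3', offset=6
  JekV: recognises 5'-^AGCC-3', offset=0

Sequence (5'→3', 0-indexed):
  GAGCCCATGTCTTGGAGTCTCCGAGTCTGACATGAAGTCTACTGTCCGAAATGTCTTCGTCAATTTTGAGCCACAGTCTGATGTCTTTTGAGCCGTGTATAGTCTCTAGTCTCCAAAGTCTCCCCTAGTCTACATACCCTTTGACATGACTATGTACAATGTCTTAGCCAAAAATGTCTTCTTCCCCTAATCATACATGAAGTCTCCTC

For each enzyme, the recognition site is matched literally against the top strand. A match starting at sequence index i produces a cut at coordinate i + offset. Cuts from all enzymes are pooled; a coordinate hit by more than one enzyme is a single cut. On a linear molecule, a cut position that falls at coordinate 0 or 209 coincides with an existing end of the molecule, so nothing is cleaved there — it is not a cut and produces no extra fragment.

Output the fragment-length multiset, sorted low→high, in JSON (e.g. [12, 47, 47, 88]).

Scan for sites:
  OquVI (AGTCT, off=0): starts [15, 23, 35, 74, 100, 107, 116, 126, 200] → cuts [15, 23, 35, 74, 100, 107, 116, 126, 200]
  KluIV (ATGTCTT, off=3): starts [6, 50, 80, 158, 173] → cuts [9, 53, 83, 161, 176]
  IvoI (ACATGA, off=6): starts [29, 143, 194] → cuts [35, 149, 200]
  JekV (AGCC, off=0): starts [1, 68, 90, 165] → cuts [1, 68, 90, 165]

All cut coordinates (distinct, sorted): [1, 9, 15, 23, 35, 53, 68, 74, 83, 90, 100, 107, 116, 126, 149, 161, 165, 176, 200]

Fragment lengths:
  [0,1): 1 bp
  [1,9): 8 bp
  [9,15): 6 bp
  [15,23): 8 bp
  [23,35): 12 bp
  [35,53): 18 bp
  [53,68): 15 bp
  [68,74): 6 bp
  [74,83): 9 bp
  [83,90): 7 bp
  [90,100): 10 bp
  [100,107): 7 bp
  [107,116): 9 bp
  [116,126): 10 bp
  [126,149): 23 bp
  [149,161): 12 bp
  [161,165): 4 bp
  [165,176): 11 bp
  [176,200): 24 bp
  [200,209): 9 bp

[1,4,6,6,7,7,8,8,9,9,9,10,10,11,12,12,15,18,23,24]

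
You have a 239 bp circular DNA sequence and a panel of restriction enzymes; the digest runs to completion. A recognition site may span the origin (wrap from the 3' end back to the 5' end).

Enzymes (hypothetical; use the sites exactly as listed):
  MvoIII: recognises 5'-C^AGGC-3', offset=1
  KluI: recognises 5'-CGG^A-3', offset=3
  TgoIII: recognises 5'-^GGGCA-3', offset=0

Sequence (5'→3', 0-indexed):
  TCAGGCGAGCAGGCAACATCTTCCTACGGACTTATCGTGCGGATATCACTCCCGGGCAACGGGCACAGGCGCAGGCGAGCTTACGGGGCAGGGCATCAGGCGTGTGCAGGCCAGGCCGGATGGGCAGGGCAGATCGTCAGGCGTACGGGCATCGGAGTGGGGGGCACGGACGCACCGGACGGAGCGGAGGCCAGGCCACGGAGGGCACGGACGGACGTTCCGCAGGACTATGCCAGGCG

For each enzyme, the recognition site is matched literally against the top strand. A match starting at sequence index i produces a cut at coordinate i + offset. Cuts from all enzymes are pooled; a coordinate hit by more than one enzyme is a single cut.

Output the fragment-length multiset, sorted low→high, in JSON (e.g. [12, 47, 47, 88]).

Per-enzyme occurrences:
  MvoIII (CAGGC, off=1): starts [1, 9, 65, 71, 96, 106, 111, 137, 191, 233] → cuts [2, 10, 66, 72, 97, 107, 112, 138, 192, 234]
  KluI (CGGA, off=3): starts [26, 39, 116, 152, 166, 175, 179, 184, 198, 207, 211] → cuts [29, 42, 119, 155, 169, 178, 182, 187, 201, 210, 214]
  TgoIII (GGGCA, off=0): starts [53, 60, 85, 90, 121, 126, 146, 161, 202] → cuts [53, 60, 85, 90, 121, 126, 146, 161, 202]

All cut coordinates (distinct, sorted): [2, 10, 29, 42, 53, 60, 66, 72, 85, 90, 97, 107, 112, 119, 121, 126, 138, 146, 155, 161, 169, 178, 182, 187, 192, 201, 202, 210, 214, 234]

Fragment lengths:
  2→10: 8 bp
  10→29: 19 bp
  29→42: 13 bp
  42→53: 11 bp
  53→60: 7 bp
  60→66: 6 bp
  66→72: 6 bp
  72→85: 13 bp
  85→90: 5 bp
  90→97: 7 bp
  97→107: 10 bp
  107→112: 5 bp
  112→119: 7 bp
  119→121: 2 bp
  121→126: 5 bp
  126→138: 12 bp
  138→146: 8 bp
  146→155: 9 bp
  155→161: 6 bp
  161→169: 8 bp
  169→178: 9 bp
  178→182: 4 bp
  182→187: 5 bp
  187→192: 5 bp
  192→201: 9 bp
  201→202: 1 bp
  202→210: 8 bp
  210→214: 4 bp
  214→234: 20 bp
  234→2 (wrap): 239-234+2 = 7 bp

[1,2,4,4,5,5,5,5,5,6,6,6,7,7,7,7,8,8,8,8,9,9,9,10,11,12,13,13,19,20]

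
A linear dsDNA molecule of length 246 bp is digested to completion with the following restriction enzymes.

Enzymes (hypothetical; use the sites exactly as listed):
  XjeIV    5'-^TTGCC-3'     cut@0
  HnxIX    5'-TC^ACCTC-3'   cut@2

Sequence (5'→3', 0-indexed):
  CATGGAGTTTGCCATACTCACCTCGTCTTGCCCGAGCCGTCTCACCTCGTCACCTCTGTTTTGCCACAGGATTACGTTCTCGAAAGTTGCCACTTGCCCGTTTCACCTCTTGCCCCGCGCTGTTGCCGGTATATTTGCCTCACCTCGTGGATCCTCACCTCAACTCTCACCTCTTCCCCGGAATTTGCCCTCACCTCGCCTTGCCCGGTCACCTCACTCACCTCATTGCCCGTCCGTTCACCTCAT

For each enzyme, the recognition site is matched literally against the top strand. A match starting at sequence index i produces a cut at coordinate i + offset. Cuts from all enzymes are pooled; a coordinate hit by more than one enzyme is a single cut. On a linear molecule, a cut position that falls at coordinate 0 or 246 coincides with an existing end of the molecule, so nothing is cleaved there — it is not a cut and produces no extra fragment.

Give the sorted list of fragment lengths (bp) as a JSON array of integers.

[5,6,7,7,7,8,8,8,8,8,9,9,10,11,11,12,12,13,14,15,16,16,26]

Per-enzyme occurrences:
  XjeIV (TTGCC, off=0): starts [8, 27, 60, 86, 93, 109, 122, 134, 184, 200, 225] → cuts [8, 27, 60, 86, 93, 109, 122, 134, 184, 200, 225]
  HnxIX (TCACCTC, off=2): starts [17, 41, 49, 102, 139, 154, 166, 190, 208, 217, 237] → cuts [19, 43, 51, 104, 141, 156, 168, 192, 210, 219, 239]

All cut coordinates (distinct, sorted): [8, 19, 27, 43, 51, 60, 86, 93, 104, 109, 122, 134, 141, 156, 168, 184, 192, 200, 210, 219, 225, 239]

Fragments:
  [0,8): 8 bp
  [8,19): 11 bp
  [19,27): 8 bp
  [27,43): 16 bp
  [43,51): 8 bp
  [51,60): 9 bp
  [60,86): 26 bp
  [86,93): 7 bp
  [93,104): 11 bp
  [104,109): 5 bp
  [109,122): 13 bp
  [122,134): 12 bp
  [134,141): 7 bp
  [141,156): 15 bp
  [156,168): 12 bp
  [168,184): 16 bp
  [184,192): 8 bp
  [192,200): 8 bp
  [200,210): 10 bp
  [210,219): 9 bp
  [219,225): 6 bp
  [225,239): 14 bp
  [239,246): 7 bp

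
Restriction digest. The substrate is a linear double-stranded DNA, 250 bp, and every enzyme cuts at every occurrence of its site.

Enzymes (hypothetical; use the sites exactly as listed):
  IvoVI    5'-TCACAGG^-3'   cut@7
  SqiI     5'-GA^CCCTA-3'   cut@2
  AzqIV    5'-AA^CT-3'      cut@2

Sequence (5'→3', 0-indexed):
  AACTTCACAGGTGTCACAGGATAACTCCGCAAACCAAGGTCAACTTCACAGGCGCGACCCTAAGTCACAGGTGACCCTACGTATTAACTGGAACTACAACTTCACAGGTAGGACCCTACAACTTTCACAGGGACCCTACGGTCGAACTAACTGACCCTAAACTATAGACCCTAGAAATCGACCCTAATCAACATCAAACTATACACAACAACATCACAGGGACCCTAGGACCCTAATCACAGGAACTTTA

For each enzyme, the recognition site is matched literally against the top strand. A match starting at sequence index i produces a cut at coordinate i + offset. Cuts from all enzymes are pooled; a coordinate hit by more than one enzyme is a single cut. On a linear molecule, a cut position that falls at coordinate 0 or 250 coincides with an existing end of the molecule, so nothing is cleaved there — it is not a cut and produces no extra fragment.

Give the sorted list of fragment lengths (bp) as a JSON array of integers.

[2,2,2,2,3,4,4,4,5,5,5,6,6,7,7,8,8,9,9,9,9,10,13,13,13,13,14,17,19,22]

Scan for sites:
  IvoVI (TCACAGG, off=7): starts [4, 13, 45, 64, 101, 124, 213, 236] → cuts [11, 20, 52, 71, 108, 131, 220, 243]
  SqiI (GACCCTA, off=2): starts [55, 72, 111, 131, 152, 166, 179, 220, 228] → cuts [57, 74, 113, 133, 154, 168, 181, 222, 230]
  AzqIV (AACT, off=2): starts [0, 22, 41, 85, 91, 97, 119, 144, 148, 159, 196, 243] → cuts [2, 24, 43, 87, 93, 99, 121, 146, 150, 161, 198, 245]

All cut coordinates (distinct, sorted): [2, 11, 20, 24, 43, 52, 57, 71, 74, 87, 93, 99, 108, 113, 121, 131, 133, 146, 150, 154, 161, 168, 181, 198, 220, 222, 230, 243, 245]

Fragment lengths:
  [0,2): 2 bp
  [2,11): 9 bp
  [11,20): 9 bp
  [20,24): 4 bp
  [24,43): 19 bp
  [43,52): 9 bp
  [52,57): 5 bp
  [57,71): 14 bp
  [71,74): 3 bp
  [74,87): 13 bp
  [87,93): 6 bp
  [93,99): 6 bp
  [99,108): 9 bp
  [108,113): 5 bp
  [113,121): 8 bp
  [121,131): 10 bp
  [131,133): 2 bp
  [133,146): 13 bp
  [146,150): 4 bp
  [150,154): 4 bp
  [154,161): 7 bp
  [161,168): 7 bp
  [168,181): 13 bp
  [181,198): 17 bp
  [198,220): 22 bp
  [220,222): 2 bp
  [222,230): 8 bp
  [230,243): 13 bp
  [243,245): 2 bp
  [245,250): 5 bp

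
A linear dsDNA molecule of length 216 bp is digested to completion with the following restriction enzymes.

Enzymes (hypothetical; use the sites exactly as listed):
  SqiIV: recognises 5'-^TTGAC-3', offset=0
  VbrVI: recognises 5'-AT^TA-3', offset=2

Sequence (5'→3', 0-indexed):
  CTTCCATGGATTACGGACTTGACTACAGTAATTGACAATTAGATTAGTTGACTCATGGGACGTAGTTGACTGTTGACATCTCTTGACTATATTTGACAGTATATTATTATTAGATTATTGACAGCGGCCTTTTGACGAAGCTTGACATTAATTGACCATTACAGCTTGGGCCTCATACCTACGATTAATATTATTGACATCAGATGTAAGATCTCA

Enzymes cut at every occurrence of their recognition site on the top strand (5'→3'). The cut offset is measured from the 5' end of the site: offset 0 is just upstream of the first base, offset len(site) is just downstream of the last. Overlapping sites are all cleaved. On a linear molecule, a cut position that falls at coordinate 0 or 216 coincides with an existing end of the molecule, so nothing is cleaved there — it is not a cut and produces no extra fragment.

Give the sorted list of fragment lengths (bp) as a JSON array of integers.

[2,2,3,3,3,3,5,5,6,7,7,7,8,8,10,10,10,11,12,13,14,18,23,26]

Site scan:
  SqiIV (TTGAC, off=0): starts [18, 31, 47, 65, 72, 82, 92, 117, 131, 141, 151, 193] → cuts [18, 31, 47, 65, 72, 82, 92, 117, 131, 141, 151, 193]
  VbrVI (ATTA, off=2): starts [9, 37, 42, 102, 105, 108, 113, 146, 157, 183, 189] → cuts [11, 39, 44, 104, 107, 110, 115, 148, 159, 185, 191]

All cut coordinates (distinct, sorted): [11, 18, 31, 39, 44, 47, 65, 72, 82, 92, 104, 107, 110, 115, 117, 131, 141, 148, 151, 159, 185, 191, 193]

Fragments:
  [0,11): 11 bp
  [11,18): 7 bp
  [18,31): 13 bp
  [31,39): 8 bp
  [39,44): 5 bp
  [44,47): 3 bp
  [47,65): 18 bp
  [65,72): 7 bp
  [72,82): 10 bp
  [82,92): 10 bp
  [92,104): 12 bp
  [104,107): 3 bp
  [107,110): 3 bp
  [110,115): 5 bp
  [115,117): 2 bp
  [117,131): 14 bp
  [131,141): 10 bp
  [141,148): 7 bp
  [148,151): 3 bp
  [151,159): 8 bp
  [159,185): 26 bp
  [185,191): 6 bp
  [191,193): 2 bp
  [193,216): 23 bp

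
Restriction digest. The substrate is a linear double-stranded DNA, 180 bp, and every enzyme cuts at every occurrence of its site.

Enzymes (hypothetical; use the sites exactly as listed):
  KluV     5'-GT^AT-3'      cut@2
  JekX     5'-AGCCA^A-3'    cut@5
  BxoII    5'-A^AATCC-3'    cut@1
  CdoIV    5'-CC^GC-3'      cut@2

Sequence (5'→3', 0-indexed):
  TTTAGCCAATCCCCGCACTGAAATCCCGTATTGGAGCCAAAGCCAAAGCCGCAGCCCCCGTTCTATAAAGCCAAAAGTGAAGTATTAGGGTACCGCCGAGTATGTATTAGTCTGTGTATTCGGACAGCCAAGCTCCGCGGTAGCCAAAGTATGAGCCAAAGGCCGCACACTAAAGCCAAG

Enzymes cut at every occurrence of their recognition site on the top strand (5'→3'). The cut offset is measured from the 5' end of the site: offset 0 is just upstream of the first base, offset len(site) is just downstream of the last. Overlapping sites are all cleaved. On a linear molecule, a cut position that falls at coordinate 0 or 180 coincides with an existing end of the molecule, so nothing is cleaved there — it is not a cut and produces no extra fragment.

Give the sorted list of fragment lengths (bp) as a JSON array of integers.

Scan for sites:
  KluV GTAT/2: at [27, 81, 99, 103, 115, 148] ⇒ [29, 83, 101, 105, 117, 150]
  JekX AGCCAA/5: at [3, 34, 40, 68, 125, 141, 153, 173] ⇒ [8, 39, 45, 73, 130, 146, 158, 178]
  BxoII AAATCC/1: at [20] ⇒ [21]
  CdoIV CCGC/2: at [12, 48, 92, 134, 162] ⇒ [14, 50, 94, 136, 164]

All cut coordinates (distinct, sorted): [8, 14, 21, 29, 39, 45, 50, 73, 83, 94, 101, 105, 117, 130, 136, 146, 150, 158, 164, 178]

Fragment lengths:
  [0,8): 8 bp
  [8,14): 6 bp
  [14,21): 7 bp
  [21,29): 8 bp
  [29,39): 10 bp
  [39,45): 6 bp
  [45,50): 5 bp
  [50,73): 23 bp
  [73,83): 10 bp
  [83,94): 11 bp
  [94,101): 7 bp
  [101,105): 4 bp
  [105,117): 12 bp
  [117,130): 13 bp
  [130,136): 6 bp
  [136,146): 10 bp
  [146,150): 4 bp
  [150,158): 8 bp
  [158,164): 6 bp
  [164,178): 14 bp
  [178,180): 2 bp

[2,4,4,5,6,6,6,6,7,7,8,8,8,10,10,10,11,12,13,14,23]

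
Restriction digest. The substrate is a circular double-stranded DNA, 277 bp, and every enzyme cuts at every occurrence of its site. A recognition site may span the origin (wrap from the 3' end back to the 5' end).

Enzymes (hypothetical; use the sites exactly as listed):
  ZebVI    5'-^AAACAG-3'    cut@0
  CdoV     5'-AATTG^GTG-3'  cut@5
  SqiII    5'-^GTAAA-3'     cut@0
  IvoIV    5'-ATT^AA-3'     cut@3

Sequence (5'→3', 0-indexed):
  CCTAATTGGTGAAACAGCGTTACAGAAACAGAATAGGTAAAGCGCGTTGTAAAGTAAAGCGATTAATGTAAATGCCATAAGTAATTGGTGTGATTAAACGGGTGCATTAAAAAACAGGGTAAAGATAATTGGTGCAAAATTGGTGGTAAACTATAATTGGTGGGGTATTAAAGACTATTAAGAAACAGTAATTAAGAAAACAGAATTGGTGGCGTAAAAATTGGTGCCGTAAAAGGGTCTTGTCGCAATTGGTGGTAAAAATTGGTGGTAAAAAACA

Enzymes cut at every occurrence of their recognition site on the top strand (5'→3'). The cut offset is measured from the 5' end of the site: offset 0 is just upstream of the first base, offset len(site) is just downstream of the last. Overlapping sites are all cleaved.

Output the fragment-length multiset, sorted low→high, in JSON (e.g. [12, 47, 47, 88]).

Scan for sites:
  ZebVI (AAACAG, off=0): starts [11, 25, 111, 182, 197] → cuts [11, 25, 111, 182, 197]
  CdoV (AATTGGTG, off=5): starts [3, 82, 126, 137, 154, 203, 218, 246, 259] → cuts [8, 87, 131, 142, 159, 208, 223, 251, 264]
  SqiII (GTAAA, off=0): starts [36, 48, 53, 67, 118, 145, 213, 228, 254, 267] → cuts [36, 48, 53, 67, 118, 145, 213, 228, 254, 267]
  IvoIV (ATTAA, off=3): starts [61, 92, 105, 166, 176, 190] → cuts [64, 95, 108, 169, 179, 193]

Pooled cuts: [8, 11, 25, 36, 48, 53, 64, 67, 87, 95, 108, 111, 118, 131, 142, 145, 159, 169, 179, 182, 193, 197, 208, 213, 223, 228, 251, 254, 264, 267]

Fragments:
  8→11: 3 bp
  11→25: 14 bp
  25→36: 11 bp
  36→48: 12 bp
  48→53: 5 bp
  53→64: 11 bp
  64→67: 3 bp
  67→87: 20 bp
  87→95: 8 bp
  95→108: 13 bp
  108→111: 3 bp
  111→118: 7 bp
  118→131: 13 bp
  131→142: 11 bp
  142→145: 3 bp
  145→159: 14 bp
  159→169: 10 bp
  169→179: 10 bp
  179→182: 3 bp
  182→193: 11 bp
  193→197: 4 bp
  197→208: 11 bp
  208→213: 5 bp
  213→223: 10 bp
  223→228: 5 bp
  228→251: 23 bp
  251→254: 3 bp
  254→264: 10 bp
  264→267: 3 bp
  267→8 (wrap): 277-267+8 = 18 bp

[3,3,3,3,3,3,3,4,5,5,5,7,8,10,10,10,10,11,11,11,11,11,12,13,13,14,14,18,20,23]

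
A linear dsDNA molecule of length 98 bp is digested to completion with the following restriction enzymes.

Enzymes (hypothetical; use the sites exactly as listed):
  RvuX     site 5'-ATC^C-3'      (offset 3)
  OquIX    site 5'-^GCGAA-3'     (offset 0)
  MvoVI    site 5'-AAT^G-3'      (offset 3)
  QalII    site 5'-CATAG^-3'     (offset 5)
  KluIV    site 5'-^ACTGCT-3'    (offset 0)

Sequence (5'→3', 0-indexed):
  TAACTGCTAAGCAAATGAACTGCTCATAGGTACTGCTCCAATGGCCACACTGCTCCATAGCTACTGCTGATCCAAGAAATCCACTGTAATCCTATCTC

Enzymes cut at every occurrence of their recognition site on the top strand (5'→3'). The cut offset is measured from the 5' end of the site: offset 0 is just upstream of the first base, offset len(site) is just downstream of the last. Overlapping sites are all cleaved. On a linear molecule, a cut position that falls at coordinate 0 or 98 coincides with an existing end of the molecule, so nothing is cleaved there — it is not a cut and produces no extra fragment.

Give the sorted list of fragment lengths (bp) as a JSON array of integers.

Scan for sites:
  RvuX ATCC/3: at [69, 78, 88] ⇒ [72, 81, 91]
  OquIX (GCGAA, off=0): no sites
  MvoVI AATG/3: at [13, 39] ⇒ [16, 42]
  QalII CATAG/5: at [24, 55] ⇒ [29, 60]
  KluIV ACTGCT/0: at [2, 18, 31, 48, 62] ⇒ [2, 18, 31, 48, 62]

All cut coordinates (distinct, sorted): [2, 16, 18, 29, 31, 42, 48, 60, 62, 72, 81, 91]

Fragment lengths:
  [0,2): 2 bp
  [2,16): 14 bp
  [16,18): 2 bp
  [18,29): 11 bp
  [29,31): 2 bp
  [31,42): 11 bp
  [42,48): 6 bp
  [48,60): 12 bp
  [60,62): 2 bp
  [62,72): 10 bp
  [72,81): 9 bp
  [81,91): 10 bp
  [91,98): 7 bp

[2,2,2,2,6,7,9,10,10,11,11,12,14]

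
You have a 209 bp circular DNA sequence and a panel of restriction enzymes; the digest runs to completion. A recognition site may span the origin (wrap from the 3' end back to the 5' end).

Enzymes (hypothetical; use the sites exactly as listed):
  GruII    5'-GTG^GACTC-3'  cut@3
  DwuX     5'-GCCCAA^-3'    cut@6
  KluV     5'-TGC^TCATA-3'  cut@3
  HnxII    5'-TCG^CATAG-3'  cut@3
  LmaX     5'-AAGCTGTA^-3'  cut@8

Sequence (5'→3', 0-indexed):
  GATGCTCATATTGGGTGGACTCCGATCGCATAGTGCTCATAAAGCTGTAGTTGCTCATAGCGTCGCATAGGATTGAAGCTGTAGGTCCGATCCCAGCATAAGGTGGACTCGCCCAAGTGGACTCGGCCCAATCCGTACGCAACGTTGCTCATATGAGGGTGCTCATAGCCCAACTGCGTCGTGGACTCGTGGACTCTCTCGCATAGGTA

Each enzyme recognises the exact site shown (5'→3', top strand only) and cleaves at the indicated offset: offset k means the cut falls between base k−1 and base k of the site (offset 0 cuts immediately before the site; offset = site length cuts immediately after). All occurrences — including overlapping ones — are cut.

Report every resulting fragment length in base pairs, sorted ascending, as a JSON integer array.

Site scan:
  GruII GTGGACTC/3: at [14, 102, 116, 180, 188] ⇒ [17, 105, 119, 183, 191]
  DwuX GCCCAA/6: at [110, 125, 167] ⇒ [116, 131, 173]
  KluV TGCTCATA/3: at [2, 33, 51, 145, 159] ⇒ [5, 36, 54, 148, 162]
  HnxII TCGCATAG/3: at [25, 62, 198] ⇒ [28, 65, 201]
  LmaX AAGCTGTA/8: at [41, 75] ⇒ [49, 83]

Pooled cuts: [5, 17, 28, 36, 49, 54, 65, 83, 105, 116, 119, 131, 148, 162, 173, 183, 191, 201]

Fragments:
  5→17: 12 bp
  17→28: 11 bp
  28→36: 8 bp
  36→49: 13 bp
  49→54: 5 bp
  54→65: 11 bp
  65→83: 18 bp
  83→105: 22 bp
  105→116: 11 bp
  116→119: 3 bp
  119→131: 12 bp
  131→148: 17 bp
  148→162: 14 bp
  162→173: 11 bp
  173→183: 10 bp
  183→191: 8 bp
  191→201: 10 bp
  201→5 (wrap): 209-201+5 = 13 bp

[3,5,8,8,10,10,11,11,11,11,12,12,13,13,14,17,18,22]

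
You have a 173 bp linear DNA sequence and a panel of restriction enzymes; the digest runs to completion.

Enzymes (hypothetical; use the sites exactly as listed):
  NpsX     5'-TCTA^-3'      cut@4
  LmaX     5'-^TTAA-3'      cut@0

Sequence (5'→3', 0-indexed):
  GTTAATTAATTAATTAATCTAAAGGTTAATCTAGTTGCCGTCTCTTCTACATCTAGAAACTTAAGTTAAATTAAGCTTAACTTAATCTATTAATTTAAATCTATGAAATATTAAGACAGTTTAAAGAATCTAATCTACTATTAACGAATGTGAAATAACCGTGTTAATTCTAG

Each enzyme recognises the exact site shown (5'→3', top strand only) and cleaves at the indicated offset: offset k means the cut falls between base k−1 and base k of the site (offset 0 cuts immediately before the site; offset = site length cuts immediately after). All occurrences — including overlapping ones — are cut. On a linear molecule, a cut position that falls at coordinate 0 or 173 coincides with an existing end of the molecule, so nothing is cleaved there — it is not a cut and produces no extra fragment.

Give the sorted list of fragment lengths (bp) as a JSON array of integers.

[1,1,3,4,4,4,4,5,5,5,5,5,5,6,6,7,8,8,8,9,9,10,12,16,23]

Site scan:
  NpsX TCTA/4: at [17, 29, 45, 51, 85, 99, 128, 133, 168] ⇒ [21, 33, 49, 55, 89, 103, 132, 137, 172]
  LmaX TTAA/0: at [1, 5, 9, 13, 25, 60, 65, 70, 76, 81, 89, 94, 110, 120, 140, 163] ⇒ [1, 5, 9, 13, 25, 60, 65, 70, 76, 81, 89, 94, 110, 120, 140, 163]

All cut coordinates (distinct, sorted): [1, 5, 9, 13, 21, 25, 33, 49, 55, 60, 65, 70, 76, 81, 89, 94, 103, 110, 120, 132, 137, 140, 163, 172]

Fragments:
  [0,1): 1 bp
  [1,5): 4 bp
  [5,9): 4 bp
  [9,13): 4 bp
  [13,21): 8 bp
  [21,25): 4 bp
  [25,33): 8 bp
  [33,49): 16 bp
  [49,55): 6 bp
  [55,60): 5 bp
  [60,65): 5 bp
  [65,70): 5 bp
  [70,76): 6 bp
  [76,81): 5 bp
  [81,89): 8 bp
  [89,94): 5 bp
  [94,103): 9 bp
  [103,110): 7 bp
  [110,120): 10 bp
  [120,132): 12 bp
  [132,137): 5 bp
  [137,140): 3 bp
  [140,163): 23 bp
  [163,172): 9 bp
  [172,173): 1 bp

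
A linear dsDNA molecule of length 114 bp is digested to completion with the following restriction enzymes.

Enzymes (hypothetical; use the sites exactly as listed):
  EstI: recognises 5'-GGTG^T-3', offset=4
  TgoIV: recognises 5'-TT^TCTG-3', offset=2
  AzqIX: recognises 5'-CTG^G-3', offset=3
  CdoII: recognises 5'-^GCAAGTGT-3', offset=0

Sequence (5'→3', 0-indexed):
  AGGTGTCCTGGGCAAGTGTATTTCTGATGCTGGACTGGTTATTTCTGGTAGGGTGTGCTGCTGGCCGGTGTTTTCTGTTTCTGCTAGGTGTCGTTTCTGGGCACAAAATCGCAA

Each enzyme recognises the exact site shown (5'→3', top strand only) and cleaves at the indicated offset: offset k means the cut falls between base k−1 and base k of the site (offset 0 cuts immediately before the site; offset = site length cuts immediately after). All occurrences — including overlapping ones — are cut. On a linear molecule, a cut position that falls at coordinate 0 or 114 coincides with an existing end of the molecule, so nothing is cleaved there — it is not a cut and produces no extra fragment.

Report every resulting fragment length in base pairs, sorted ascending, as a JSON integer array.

Per-enzyme occurrences:
  EstI GGTGT/4: at [1, 51, 66, 86] ⇒ [5, 55, 70, 90]
  TgoIV TTTCTG/2: at [20, 41, 71, 77, 93] ⇒ [22, 43, 73, 79, 95]
  AzqIX CTGG/3: at [7, 29, 34, 44, 60, 96] ⇒ [10, 32, 37, 47, 63, 99]
  CdoII GCAAGTGT/0: at [11] ⇒ [11]

All cut coordinates (distinct, sorted): [5, 10, 11, 22, 32, 37, 43, 47, 55, 63, 70, 73, 79, 90, 95, 99]

Fragments:
  [0,5): 5 bp
  [5,10): 5 bp
  [10,11): 1 bp
  [11,22): 11 bp
  [22,32): 10 bp
  [32,37): 5 bp
  [37,43): 6 bp
  [43,47): 4 bp
  [47,55): 8 bp
  [55,63): 8 bp
  [63,70): 7 bp
  [70,73): 3 bp
  [73,79): 6 bp
  [79,90): 11 bp
  [90,95): 5 bp
  [95,99): 4 bp
  [99,114): 15 bp

[1,3,4,4,5,5,5,5,6,6,7,8,8,10,11,11,15]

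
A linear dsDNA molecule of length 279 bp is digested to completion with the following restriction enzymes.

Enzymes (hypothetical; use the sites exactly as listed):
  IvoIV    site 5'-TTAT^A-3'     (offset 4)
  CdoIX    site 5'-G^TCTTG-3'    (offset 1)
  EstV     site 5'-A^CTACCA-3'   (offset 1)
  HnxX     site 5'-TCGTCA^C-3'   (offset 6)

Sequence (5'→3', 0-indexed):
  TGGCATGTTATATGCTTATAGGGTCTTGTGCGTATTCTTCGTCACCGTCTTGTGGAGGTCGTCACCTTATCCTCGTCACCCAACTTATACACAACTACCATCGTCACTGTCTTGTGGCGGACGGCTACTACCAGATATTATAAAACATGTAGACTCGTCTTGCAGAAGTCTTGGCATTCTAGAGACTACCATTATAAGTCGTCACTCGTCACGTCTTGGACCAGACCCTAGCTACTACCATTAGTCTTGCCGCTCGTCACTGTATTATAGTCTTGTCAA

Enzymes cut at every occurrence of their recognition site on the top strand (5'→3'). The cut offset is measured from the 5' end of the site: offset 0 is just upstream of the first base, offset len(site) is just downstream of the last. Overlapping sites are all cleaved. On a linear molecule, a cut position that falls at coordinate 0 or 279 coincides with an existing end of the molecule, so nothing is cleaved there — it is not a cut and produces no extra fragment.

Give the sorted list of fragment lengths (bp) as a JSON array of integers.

[2,2,3,3,4,6,7,8,9,9,9,10,10,10,11,11,12,14,14,15,16,17,17,18,21,21]

Per-enzyme occurrences:
  IvoIV TTATA/4: at [7, 15, 84, 137, 191, 264] ⇒ [11, 19, 88, 141, 195, 268]
  CdoIX GTCTTG/1: at [22, 46, 108, 156, 167, 212, 243, 269] ⇒ [23, 47, 109, 157, 168, 213, 244, 270]
  EstV ACTACCA/1: at [93, 126, 184, 233] ⇒ [94, 127, 185, 234]
  HnxX TCGTCAC/6: at [38, 58, 72, 100, 198, 205, 253] ⇒ [44, 64, 78, 106, 204, 211, 259]

Pooled cuts: [11, 19, 23, 44, 47, 64, 78, 88, 94, 106, 109, 127, 141, 157, 168, 185, 195, 204, 211, 213, 234, 244, 259, 268, 270]

Fragments:
  [0,11): 11 bp
  [11,19): 8 bp
  [19,23): 4 bp
  [23,44): 21 bp
  [44,47): 3 bp
  [47,64): 17 bp
  [64,78): 14 bp
  [78,88): 10 bp
  [88,94): 6 bp
  [94,106): 12 bp
  [106,109): 3 bp
  [109,127): 18 bp
  [127,141): 14 bp
  [141,157): 16 bp
  [157,168): 11 bp
  [168,185): 17 bp
  [185,195): 10 bp
  [195,204): 9 bp
  [204,211): 7 bp
  [211,213): 2 bp
  [213,234): 21 bp
  [234,244): 10 bp
  [244,259): 15 bp
  [259,268): 9 bp
  [268,270): 2 bp
  [270,279): 9 bp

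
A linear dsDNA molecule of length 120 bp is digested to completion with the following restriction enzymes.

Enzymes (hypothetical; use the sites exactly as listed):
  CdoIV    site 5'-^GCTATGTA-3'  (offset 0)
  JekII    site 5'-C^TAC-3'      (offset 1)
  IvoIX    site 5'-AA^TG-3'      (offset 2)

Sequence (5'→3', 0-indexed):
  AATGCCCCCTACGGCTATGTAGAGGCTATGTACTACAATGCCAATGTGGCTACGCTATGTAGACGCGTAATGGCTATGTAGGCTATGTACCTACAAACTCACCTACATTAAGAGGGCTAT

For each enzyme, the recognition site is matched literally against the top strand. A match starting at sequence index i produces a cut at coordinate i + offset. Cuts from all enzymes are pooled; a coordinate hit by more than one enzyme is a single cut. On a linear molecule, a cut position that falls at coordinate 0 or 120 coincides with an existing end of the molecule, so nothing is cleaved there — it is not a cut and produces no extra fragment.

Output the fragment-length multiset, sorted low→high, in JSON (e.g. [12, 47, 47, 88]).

[2,2,3,4,5,6,6,7,9,9,10,11,12,17,17]

Per-enzyme occurrences:
  CdoIV GCTATGTA/0: at [13, 24, 53, 72, 81] ⇒ [13, 24, 53, 72, 81]
  JekII CTAC/1: at [8, 32, 49, 90, 102] ⇒ [9, 33, 50, 91, 103]
  IvoIX AATG/2: at [0, 36, 42, 68] ⇒ [2, 38, 44, 70]

Pooled cuts: [2, 9, 13, 24, 33, 38, 44, 50, 53, 70, 72, 81, 91, 103]

Fragments:
  [0,2): 2 bp
  [2,9): 7 bp
  [9,13): 4 bp
  [13,24): 11 bp
  [24,33): 9 bp
  [33,38): 5 bp
  [38,44): 6 bp
  [44,50): 6 bp
  [50,53): 3 bp
  [53,70): 17 bp
  [70,72): 2 bp
  [72,81): 9 bp
  [81,91): 10 bp
  [91,103): 12 bp
  [103,120): 17 bp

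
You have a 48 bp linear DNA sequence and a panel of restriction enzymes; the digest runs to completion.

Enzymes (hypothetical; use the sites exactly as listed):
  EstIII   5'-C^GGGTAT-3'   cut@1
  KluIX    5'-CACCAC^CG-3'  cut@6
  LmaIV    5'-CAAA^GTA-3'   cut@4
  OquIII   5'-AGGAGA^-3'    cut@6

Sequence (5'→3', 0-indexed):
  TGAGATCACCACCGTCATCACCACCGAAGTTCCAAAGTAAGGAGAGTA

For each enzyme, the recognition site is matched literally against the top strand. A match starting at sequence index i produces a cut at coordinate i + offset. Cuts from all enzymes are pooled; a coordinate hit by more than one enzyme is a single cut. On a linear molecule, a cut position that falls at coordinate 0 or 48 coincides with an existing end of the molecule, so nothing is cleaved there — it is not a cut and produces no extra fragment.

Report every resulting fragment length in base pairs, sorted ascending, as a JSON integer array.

[3,9,12,12,12]

Site scan:
  EstIII (CGGGTAT, off=1): no sites
  KluIX CACCACCG/6: at [6, 18] ⇒ [12, 24]
  LmaIV CAAAGTA/4: at [32] ⇒ [36]
  OquIII AGGAGA/6: at [39] ⇒ [45]

All cut coordinates (distinct, sorted): [12, 24, 36, 45]

Fragment lengths:
  [0,12): 12 bp
  [12,24): 12 bp
  [24,36): 12 bp
  [36,45): 9 bp
  [45,48): 3 bp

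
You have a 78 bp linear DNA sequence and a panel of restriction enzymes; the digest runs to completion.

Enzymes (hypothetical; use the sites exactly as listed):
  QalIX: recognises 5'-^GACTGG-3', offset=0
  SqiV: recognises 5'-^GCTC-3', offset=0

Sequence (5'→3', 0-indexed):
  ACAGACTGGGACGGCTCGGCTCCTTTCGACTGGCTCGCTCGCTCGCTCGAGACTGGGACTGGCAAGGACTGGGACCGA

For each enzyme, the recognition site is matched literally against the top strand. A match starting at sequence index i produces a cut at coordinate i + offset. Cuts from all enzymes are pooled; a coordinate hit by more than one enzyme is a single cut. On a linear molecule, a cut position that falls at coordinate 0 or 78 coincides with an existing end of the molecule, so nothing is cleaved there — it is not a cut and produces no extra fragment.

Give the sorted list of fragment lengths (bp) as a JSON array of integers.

[3,4,4,4,5,5,6,6,9,10,10,12]

Per-enzyme occurrences:
  QalIX GACTGG/0: at [3, 27, 50, 56, 66] ⇒ [3, 27, 50, 56, 66]
  SqiV GCTC/0: at [13, 18, 32, 36, 40, 44] ⇒ [13, 18, 32, 36, 40, 44]

All cut coordinates (distinct, sorted): [3, 13, 18, 27, 32, 36, 40, 44, 50, 56, 66]

Fragments:
  [0,3): 3 bp
  [3,13): 10 bp
  [13,18): 5 bp
  [18,27): 9 bp
  [27,32): 5 bp
  [32,36): 4 bp
  [36,40): 4 bp
  [40,44): 4 bp
  [44,50): 6 bp
  [50,56): 6 bp
  [56,66): 10 bp
  [66,78): 12 bp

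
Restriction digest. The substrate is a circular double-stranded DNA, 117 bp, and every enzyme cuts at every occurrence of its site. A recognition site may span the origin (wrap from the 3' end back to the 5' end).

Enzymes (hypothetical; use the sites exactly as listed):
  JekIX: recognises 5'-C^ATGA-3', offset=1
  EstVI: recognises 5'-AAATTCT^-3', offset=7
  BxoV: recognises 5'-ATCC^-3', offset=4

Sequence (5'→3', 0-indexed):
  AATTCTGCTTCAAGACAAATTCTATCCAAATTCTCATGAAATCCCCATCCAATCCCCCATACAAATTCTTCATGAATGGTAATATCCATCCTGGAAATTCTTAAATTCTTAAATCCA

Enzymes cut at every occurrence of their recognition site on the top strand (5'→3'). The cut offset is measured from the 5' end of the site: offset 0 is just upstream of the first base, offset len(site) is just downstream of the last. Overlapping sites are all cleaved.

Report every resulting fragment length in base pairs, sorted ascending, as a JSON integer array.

Per-enzyme occurrences:
  JekIX (CATGA, off=1): starts [34, 70] → cuts [35, 71]
  EstVI (AAATTCT, off=7): starts [16, 27, 62, 94, 102, 116] → cuts [6, 23, 34, 69, 101, 109]
  BxoV (ATCC, off=4): starts [23, 40, 46, 51, 83, 87, 112] → cuts [27, 44, 50, 55, 87, 91, 116]

All cut coordinates (distinct, sorted): [6, 23, 27, 34, 35, 44, 50, 55, 69, 71, 87, 91, 101, 109, 116]

Fragment lengths:
  6→23: 17 bp
  23→27: 4 bp
  27→34: 7 bp
  34→35: 1 bp
  35→44: 9 bp
  44→50: 6 bp
  50→55: 5 bp
  55→69: 14 bp
  69→71: 2 bp
  71→87: 16 bp
  87→91: 4 bp
  91→101: 10 bp
  101→109: 8 bp
  109→116: 7 bp
  116→6 (wrap): 117-116+6 = 7 bp

[1,2,4,4,5,6,7,7,7,8,9,10,14,16,17]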